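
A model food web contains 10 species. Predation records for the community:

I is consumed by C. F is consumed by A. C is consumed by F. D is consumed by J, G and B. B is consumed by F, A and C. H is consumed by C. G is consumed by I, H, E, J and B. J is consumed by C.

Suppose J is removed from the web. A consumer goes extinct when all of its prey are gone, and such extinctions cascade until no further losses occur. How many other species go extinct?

0

Remove J.
Every predator of it retains at least one other prey: C still has B, H, I.
No consumer loses all prey, so no secondary extinctions occur.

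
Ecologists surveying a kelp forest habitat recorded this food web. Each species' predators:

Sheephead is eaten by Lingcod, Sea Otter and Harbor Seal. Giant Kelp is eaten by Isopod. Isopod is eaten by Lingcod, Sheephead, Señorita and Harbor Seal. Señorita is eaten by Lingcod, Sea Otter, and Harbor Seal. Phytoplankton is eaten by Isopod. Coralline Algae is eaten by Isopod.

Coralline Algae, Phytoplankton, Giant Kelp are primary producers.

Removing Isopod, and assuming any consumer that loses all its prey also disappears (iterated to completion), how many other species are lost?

Remove Isopod.
Round 1: Sheephead (all prey gone), Señorita (all prey gone) → extinct.
Round 2: Lingcod (all prey gone), Harbor Seal (all prey gone), Sea Otter (all prey gone) → extinct.
No further losses. Total secondary extinctions: 5.

5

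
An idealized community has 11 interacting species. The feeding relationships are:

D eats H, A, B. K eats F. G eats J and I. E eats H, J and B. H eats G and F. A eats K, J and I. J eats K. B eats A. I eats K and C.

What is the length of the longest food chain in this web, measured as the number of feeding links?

5 links

One longest chain: F → K → J → A → B → D.
It has 6 species and 5 links.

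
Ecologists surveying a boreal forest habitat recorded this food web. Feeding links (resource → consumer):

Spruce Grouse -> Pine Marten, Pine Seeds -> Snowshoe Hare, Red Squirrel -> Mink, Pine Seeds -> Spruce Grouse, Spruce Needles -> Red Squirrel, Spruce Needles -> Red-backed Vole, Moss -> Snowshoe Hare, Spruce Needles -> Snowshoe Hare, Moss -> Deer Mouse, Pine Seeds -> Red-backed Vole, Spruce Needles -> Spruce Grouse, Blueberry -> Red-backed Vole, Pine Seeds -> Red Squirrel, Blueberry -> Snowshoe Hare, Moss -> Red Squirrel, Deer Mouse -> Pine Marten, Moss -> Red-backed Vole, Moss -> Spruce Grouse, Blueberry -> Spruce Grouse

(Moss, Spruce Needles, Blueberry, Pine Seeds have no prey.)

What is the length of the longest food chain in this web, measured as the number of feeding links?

One longest chain: Moss → Spruce Grouse → Pine Marten.
It has 3 species and 2 links.

2 links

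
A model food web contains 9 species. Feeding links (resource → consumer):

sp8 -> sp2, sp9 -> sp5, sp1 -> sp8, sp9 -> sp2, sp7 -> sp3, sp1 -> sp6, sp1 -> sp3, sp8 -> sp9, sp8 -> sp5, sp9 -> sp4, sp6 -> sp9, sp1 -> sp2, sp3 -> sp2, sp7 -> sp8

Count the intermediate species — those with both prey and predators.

Intermediate species (has both prey and predators): sp8, sp3, sp6, sp9.
Count: 4.

4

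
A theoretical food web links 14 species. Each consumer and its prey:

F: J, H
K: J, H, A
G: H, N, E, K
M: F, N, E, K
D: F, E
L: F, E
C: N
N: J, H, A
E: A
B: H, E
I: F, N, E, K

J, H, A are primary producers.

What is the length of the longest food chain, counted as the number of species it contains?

One longest chain: J → F → M.
It has 3 species and 2 links.

3 species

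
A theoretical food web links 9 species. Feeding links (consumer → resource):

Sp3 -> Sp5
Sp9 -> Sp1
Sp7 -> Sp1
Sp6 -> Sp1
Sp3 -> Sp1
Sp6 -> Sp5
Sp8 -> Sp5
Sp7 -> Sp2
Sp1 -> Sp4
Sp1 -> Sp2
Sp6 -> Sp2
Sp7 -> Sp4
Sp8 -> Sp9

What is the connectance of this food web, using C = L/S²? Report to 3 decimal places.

C = 0.160

The web has S = 9 species and L = 13 feeding links.
C = L / S² = 13 / 81 = 0.1605 ≈ 0.160.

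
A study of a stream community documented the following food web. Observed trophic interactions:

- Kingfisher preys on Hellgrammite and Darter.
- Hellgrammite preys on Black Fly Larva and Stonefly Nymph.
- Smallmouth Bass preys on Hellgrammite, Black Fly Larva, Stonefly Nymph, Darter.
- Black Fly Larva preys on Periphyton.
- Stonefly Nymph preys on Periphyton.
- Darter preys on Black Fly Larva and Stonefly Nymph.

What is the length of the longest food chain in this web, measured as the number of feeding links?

3 links

One longest chain: Periphyton → Stonefly Nymph → Hellgrammite → Kingfisher.
It has 4 species and 3 links.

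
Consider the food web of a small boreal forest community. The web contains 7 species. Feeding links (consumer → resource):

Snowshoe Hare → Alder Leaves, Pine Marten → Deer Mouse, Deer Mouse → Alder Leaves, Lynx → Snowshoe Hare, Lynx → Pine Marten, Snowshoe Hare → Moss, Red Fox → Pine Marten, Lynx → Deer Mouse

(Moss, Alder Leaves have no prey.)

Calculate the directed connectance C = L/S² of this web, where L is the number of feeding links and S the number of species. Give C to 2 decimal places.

The web has S = 7 species and L = 8 feeding links.
C = L / S² = 8 / 49 = 0.1633 ≈ 0.16.

C = 0.16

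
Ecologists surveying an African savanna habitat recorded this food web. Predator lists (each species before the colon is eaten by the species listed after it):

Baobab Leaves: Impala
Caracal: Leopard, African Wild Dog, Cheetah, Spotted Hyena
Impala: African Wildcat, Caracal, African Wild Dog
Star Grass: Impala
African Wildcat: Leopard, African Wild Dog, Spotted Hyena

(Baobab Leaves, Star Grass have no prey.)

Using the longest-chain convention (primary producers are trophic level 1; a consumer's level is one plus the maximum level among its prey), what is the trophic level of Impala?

Baobab Leaves is a producer → level 1.
Impala eats Baobab Leaves (level 1); other prey at levels: Star Grass 1 → level 2.

Trophic level 2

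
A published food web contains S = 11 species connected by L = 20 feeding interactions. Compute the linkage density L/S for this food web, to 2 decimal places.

L/S = 1.82

There are L = 20 links among S = 11 species.
L/S = 20/11 = 1.8182 ≈ 1.82.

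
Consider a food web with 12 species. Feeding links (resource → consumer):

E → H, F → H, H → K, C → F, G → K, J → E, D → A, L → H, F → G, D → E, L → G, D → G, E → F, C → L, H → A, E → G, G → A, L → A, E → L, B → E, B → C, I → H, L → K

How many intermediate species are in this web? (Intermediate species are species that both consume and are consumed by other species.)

6

Intermediate species (has both prey and predators): C, E, L, F, H, G.
Count: 6.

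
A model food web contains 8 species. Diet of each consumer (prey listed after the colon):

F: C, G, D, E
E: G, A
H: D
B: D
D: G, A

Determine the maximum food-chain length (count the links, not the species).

2 links

One longest chain: G → D → B.
It has 3 species and 2 links.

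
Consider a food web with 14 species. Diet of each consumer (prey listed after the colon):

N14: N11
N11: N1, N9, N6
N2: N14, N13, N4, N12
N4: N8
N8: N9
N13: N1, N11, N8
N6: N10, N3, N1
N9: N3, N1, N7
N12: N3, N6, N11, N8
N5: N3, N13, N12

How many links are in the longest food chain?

4 links

One longest chain: N3 → N9 → N11 → N13 → N5.
It has 5 species and 4 links.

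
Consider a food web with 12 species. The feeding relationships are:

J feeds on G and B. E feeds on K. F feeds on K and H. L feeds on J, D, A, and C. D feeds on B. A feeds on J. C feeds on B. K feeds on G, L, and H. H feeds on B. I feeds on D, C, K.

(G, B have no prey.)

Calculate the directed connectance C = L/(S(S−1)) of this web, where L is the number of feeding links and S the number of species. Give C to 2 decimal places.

The web has S = 12 species and L = 19 feeding links.
C = L / (S(S−1)) = 19 / 132 = 0.1439 ≈ 0.14.

C = 0.14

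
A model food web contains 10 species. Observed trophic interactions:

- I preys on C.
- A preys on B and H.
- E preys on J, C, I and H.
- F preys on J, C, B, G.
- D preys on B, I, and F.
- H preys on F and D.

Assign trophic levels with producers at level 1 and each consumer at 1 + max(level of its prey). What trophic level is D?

G is a producer → level 1.
F eats G (level 1); other prey at levels: C 1, B 1, J 1 → level 2.
D eats F (level 2); other prey at levels: B 1, I 2 → level 3.

Trophic level 3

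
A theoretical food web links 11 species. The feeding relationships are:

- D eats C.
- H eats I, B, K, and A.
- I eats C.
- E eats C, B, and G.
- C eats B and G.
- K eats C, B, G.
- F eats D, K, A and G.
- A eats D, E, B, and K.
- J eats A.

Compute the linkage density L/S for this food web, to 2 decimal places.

There are L = 23 links among S = 11 species.
L/S = 23/11 = 2.0909 ≈ 2.09.

L/S = 2.09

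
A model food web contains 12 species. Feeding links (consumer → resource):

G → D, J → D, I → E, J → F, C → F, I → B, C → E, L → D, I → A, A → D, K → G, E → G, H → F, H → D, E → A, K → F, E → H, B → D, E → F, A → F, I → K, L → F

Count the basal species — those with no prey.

Basal species (no prey listed): F, D.
Count: 2.

2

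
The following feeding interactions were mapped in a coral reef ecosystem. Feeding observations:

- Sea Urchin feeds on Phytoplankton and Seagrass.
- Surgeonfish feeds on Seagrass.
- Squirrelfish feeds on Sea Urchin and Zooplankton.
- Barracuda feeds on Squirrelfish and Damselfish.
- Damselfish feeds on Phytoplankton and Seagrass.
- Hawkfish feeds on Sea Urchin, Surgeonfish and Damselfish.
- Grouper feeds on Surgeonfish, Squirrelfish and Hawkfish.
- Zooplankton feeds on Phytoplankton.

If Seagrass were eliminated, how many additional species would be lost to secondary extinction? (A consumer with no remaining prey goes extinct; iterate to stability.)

1

Remove Seagrass.
Round 1: Surgeonfish (all prey gone) → extinct.
No further losses. Total secondary extinctions: 1.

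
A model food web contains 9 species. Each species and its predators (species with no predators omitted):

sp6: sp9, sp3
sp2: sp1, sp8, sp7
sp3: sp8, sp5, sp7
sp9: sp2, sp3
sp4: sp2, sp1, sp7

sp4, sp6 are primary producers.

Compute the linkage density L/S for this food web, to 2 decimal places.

There are L = 13 links among S = 9 species.
L/S = 13/9 = 1.4444 ≈ 1.44.

L/S = 1.44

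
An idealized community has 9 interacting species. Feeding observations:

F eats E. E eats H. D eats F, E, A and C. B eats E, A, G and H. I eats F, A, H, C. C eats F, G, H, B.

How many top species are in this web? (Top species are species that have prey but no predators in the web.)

Top species (has prey, but nothing eats it): I, D.
Count: 2.

2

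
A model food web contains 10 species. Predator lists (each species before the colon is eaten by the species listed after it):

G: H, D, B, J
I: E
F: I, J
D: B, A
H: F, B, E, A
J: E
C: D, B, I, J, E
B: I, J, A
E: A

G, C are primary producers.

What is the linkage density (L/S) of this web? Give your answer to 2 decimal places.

L/S = 2.30

There are L = 23 links among S = 10 species.
L/S = 23/10 = 2.3000 ≈ 2.30.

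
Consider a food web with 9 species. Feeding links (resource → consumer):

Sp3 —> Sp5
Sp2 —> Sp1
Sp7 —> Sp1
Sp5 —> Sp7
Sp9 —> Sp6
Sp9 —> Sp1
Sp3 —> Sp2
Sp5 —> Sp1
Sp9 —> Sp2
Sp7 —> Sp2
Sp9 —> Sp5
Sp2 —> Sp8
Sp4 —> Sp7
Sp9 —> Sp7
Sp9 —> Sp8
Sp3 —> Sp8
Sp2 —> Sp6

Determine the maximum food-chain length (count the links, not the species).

4 links

One longest chain: Sp9 → Sp5 → Sp7 → Sp2 → Sp6.
It has 5 species and 4 links.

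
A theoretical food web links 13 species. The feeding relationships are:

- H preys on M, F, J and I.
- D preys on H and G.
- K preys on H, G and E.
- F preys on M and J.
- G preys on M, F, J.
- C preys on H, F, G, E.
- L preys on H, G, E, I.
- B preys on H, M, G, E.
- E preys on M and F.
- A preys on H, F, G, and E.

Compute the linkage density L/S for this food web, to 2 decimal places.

There are L = 32 links among S = 13 species.
L/S = 32/13 = 2.4615 ≈ 2.46.

L/S = 2.46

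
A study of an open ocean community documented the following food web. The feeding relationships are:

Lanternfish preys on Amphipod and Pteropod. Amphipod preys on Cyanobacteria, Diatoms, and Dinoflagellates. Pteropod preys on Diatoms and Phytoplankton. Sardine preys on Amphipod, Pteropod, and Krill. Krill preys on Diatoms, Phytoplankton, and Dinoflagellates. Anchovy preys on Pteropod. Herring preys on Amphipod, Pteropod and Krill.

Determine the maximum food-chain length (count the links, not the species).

One longest chain: Diatoms → Pteropod → Anchovy.
It has 3 species and 2 links.

2 links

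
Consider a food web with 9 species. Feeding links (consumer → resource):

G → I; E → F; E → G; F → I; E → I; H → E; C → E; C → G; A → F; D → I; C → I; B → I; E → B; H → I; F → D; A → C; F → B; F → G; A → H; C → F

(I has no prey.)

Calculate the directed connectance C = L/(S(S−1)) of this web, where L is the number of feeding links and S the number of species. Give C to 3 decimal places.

C = 0.278

The web has S = 9 species and L = 20 feeding links.
C = L / (S(S−1)) = 20 / 72 = 0.2778 ≈ 0.278.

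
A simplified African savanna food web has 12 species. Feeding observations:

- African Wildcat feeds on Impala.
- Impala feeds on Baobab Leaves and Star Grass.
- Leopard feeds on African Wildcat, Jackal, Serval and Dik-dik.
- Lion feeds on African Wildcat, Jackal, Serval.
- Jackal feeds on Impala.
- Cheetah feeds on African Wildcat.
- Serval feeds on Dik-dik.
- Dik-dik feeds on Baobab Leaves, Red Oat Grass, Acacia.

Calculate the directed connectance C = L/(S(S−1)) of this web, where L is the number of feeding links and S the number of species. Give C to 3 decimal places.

The web has S = 12 species and L = 16 feeding links.
C = L / (S(S−1)) = 16 / 132 = 0.1212 ≈ 0.121.

C = 0.121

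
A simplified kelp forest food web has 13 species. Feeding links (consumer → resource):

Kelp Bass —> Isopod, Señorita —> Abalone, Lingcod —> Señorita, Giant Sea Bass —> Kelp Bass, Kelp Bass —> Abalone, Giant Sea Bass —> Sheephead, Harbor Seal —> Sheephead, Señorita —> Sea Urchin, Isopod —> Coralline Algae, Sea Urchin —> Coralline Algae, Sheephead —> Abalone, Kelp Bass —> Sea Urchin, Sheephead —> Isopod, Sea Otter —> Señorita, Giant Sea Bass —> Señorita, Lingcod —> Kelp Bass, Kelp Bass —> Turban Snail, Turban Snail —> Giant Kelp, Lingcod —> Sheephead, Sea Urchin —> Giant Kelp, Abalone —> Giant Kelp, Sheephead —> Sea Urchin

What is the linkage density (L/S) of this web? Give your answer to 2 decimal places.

There are L = 22 links among S = 13 species.
L/S = 22/13 = 1.6923 ≈ 1.69.

L/S = 1.69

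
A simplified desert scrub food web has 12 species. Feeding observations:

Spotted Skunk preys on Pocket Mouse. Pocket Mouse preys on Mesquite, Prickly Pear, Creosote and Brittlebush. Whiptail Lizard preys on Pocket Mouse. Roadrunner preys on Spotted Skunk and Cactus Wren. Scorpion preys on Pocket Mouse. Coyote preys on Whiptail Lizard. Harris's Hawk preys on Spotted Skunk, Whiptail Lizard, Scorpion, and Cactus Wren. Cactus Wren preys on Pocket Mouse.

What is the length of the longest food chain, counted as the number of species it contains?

4 species

One longest chain: Creosote → Pocket Mouse → Scorpion → Harris's Hawk.
It has 4 species and 3 links.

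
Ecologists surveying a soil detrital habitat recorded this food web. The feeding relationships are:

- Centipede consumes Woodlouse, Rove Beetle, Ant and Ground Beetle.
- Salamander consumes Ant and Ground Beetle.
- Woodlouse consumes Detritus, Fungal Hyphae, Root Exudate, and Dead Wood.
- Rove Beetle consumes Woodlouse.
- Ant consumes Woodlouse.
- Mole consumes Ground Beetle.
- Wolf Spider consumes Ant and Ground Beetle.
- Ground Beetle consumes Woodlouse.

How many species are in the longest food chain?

One longest chain: Fungal Hyphae → Woodlouse → Ground Beetle → Wolf Spider.
It has 4 species and 3 links.

4 species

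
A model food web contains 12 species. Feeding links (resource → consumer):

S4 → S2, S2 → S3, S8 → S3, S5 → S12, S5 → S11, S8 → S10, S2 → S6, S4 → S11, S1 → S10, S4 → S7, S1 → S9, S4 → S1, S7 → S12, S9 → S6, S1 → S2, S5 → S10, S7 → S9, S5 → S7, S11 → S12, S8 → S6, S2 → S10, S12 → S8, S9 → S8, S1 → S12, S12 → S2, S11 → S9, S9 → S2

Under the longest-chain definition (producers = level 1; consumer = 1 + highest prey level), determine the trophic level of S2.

Trophic level 4

S5 is a producer → level 1.
S11 eats S5 (level 1); other prey at levels: S4 1 → level 2.
S9 eats S11 (level 2); other prey at levels: S1 2, S7 2 → level 3.
S2 eats S9 (level 3); other prey at levels: S4 1, S1 2, S12 3 → level 4.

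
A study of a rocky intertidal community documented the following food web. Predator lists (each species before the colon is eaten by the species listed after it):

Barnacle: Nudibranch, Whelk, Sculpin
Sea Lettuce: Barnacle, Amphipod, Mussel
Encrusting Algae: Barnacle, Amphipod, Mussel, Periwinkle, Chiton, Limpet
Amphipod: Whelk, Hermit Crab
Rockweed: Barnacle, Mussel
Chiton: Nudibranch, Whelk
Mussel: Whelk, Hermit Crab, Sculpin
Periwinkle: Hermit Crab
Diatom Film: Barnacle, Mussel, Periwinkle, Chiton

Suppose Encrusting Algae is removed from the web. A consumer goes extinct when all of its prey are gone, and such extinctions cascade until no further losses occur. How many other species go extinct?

1

Remove Encrusting Algae.
Round 1: Limpet (all prey gone) → extinct.
No further losses. Total secondary extinctions: 1.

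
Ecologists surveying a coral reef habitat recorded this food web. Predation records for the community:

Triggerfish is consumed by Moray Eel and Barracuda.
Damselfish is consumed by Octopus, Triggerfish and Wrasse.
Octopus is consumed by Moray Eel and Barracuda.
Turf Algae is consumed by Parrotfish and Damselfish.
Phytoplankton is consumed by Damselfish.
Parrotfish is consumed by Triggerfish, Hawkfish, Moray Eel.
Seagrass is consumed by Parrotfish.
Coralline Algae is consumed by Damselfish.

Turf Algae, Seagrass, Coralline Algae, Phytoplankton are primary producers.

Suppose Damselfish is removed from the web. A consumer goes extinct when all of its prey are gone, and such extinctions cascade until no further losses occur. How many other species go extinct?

Remove Damselfish.
Round 1: Wrasse (all prey gone), Octopus (all prey gone) → extinct.
No further losses. Total secondary extinctions: 2.

2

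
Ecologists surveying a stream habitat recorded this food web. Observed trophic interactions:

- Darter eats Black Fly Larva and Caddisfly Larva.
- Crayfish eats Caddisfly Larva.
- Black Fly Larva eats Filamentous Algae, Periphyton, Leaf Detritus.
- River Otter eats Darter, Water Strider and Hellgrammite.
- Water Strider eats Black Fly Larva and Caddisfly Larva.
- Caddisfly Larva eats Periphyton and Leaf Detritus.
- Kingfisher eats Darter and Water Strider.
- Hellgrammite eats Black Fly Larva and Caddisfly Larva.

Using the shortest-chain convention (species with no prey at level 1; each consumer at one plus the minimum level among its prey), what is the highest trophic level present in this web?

Basal resources (level 1): Filamentous Algae, Periphyton, Leaf Detritus.
Following each consumer down to its lowest-level prey: Periphyton → Caddisfly Larva → Darter → River Otter (levels 1 through 4).
All prey of River Otter (Darter 3, Water Strider 3, Hellgrammite 3) are at level 3 or above, so River Otter is at level 1 + 3 = 4.
Every consumer has at least one prey at level 3 or below, so none exceeds level 4.

4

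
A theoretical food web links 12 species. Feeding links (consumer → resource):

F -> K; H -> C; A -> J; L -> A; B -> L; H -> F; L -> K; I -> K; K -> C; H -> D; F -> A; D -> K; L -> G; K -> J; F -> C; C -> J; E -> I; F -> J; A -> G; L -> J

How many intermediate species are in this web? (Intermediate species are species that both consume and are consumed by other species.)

Intermediate species (has both prey and predators): C, A, K, I, L, D, F.
Count: 7.

7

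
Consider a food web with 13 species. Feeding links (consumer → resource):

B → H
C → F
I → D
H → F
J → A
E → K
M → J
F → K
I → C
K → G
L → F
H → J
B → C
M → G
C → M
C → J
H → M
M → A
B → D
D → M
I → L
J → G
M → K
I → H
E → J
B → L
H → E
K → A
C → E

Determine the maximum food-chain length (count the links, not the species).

4 links

One longest chain: G → K → M → D → B.
It has 5 species and 4 links.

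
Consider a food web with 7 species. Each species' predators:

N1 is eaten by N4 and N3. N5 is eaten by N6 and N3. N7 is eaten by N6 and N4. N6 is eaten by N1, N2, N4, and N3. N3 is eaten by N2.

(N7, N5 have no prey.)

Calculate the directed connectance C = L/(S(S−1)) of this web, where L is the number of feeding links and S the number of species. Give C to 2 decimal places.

The web has S = 7 species and L = 11 feeding links.
C = L / (S(S−1)) = 11 / 42 = 0.2619 ≈ 0.26.

C = 0.26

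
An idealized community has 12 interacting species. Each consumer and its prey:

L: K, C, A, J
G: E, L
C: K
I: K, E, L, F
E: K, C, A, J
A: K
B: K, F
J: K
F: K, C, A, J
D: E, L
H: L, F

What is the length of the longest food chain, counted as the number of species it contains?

4 species

One longest chain: K → C → E → G.
It has 4 species and 3 links.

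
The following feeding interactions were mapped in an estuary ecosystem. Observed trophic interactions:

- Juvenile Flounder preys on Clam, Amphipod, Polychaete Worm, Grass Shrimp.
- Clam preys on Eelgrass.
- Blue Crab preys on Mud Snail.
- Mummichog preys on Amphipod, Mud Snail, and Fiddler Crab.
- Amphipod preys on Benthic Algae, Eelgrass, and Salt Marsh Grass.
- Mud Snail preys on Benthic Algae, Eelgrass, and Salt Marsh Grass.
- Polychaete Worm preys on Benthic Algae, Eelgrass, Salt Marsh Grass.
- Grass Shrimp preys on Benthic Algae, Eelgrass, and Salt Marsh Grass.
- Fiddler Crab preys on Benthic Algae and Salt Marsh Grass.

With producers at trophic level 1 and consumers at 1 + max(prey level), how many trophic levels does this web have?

Producers (level 1): Salt Marsh Grass, Eelgrass, Benthic Algae.
Salt Marsh Grass → Mud Snail → Blue Crab gives Blue Crab level 3.
No species has a prey at level 3, so no species reaches level 4.

3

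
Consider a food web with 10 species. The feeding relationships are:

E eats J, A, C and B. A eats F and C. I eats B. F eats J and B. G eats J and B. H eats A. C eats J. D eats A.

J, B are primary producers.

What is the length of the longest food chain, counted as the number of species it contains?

4 species

One longest chain: J → C → A → D.
It has 4 species and 3 links.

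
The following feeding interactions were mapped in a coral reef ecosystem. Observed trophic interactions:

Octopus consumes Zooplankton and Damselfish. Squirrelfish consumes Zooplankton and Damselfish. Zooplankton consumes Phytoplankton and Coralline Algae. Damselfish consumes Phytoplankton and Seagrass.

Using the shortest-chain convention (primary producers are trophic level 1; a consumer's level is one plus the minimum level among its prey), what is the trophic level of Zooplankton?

Phytoplankton is a producer → level 1.
Zooplankton eats Phytoplankton → level 2.

Trophic level 2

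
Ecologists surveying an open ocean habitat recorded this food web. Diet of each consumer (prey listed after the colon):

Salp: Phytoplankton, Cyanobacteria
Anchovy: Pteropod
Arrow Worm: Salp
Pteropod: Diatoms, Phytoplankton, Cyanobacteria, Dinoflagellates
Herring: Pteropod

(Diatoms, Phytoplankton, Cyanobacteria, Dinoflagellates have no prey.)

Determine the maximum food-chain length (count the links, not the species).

One longest chain: Diatoms → Pteropod → Herring.
It has 3 species and 2 links.

2 links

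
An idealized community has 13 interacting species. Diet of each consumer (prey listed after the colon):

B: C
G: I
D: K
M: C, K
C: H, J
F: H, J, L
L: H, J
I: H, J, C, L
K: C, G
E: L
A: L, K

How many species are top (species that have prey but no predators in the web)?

Top species (has prey, but nothing eats it): E, B, F, D, A, M.
Count: 6.

6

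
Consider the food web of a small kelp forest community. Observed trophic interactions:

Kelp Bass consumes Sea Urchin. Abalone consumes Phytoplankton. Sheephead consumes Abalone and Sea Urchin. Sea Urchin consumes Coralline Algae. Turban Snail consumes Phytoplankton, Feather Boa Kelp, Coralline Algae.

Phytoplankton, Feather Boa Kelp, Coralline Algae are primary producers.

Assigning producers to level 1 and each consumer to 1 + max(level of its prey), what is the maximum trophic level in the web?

Producers (level 1): Phytoplankton, Feather Boa Kelp, Coralline Algae.
Phytoplankton → Abalone → Sheephead gives Sheephead level 3.
No species has a prey at level 3, so no species reaches level 4.

3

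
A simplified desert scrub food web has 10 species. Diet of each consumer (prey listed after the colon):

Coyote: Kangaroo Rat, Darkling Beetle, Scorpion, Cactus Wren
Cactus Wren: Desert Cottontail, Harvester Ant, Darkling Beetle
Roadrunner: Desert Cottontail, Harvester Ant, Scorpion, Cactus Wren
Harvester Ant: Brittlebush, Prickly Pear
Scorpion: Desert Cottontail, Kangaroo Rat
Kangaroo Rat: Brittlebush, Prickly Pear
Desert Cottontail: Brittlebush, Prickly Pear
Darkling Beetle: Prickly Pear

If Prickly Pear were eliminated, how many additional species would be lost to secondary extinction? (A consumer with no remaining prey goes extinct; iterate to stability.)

1

Remove Prickly Pear.
Round 1: Darkling Beetle (all prey gone) → extinct.
No further losses. Total secondary extinctions: 1.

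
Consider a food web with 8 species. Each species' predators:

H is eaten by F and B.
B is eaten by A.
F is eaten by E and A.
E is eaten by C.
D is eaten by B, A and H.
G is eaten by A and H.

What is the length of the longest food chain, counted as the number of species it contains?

One longest chain: D → H → F → E → C.
It has 5 species and 4 links.

5 species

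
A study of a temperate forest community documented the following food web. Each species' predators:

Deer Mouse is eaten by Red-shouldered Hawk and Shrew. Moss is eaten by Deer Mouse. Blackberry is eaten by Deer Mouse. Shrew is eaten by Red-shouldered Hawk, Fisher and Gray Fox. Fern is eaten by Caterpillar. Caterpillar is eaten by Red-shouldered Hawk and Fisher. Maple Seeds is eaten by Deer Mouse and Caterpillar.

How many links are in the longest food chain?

One longest chain: Maple Seeds → Deer Mouse → Shrew → Gray Fox.
It has 4 species and 3 links.

3 links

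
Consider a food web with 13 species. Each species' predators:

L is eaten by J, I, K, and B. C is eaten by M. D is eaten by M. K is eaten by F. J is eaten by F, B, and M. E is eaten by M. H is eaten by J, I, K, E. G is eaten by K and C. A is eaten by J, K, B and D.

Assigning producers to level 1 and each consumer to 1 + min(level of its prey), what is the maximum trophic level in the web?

Producers (level 1): L, G, A, H.
Following each consumer down to its lowest-level prey: H → E → M (levels 1 through 3).
All prey of M (E 2, C 2, J 2, D 2) are at level 2 or above, so M is at level 1 + 2 = 3.
Every consumer has at least one prey at level 2 or below, so none exceeds level 3.

3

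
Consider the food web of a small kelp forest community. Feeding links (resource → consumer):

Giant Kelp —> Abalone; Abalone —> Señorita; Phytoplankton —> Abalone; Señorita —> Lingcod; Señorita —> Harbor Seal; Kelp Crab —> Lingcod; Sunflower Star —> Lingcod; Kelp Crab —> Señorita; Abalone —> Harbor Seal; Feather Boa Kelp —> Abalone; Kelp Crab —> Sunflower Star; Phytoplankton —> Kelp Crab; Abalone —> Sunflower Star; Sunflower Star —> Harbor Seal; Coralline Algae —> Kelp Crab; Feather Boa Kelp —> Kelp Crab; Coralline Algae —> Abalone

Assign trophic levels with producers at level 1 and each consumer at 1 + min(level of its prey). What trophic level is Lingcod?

Feather Boa Kelp is a producer → level 1.
Kelp Crab eats Feather Boa Kelp → level 2.
Lingcod eats Kelp Crab → level 3.
No prey of Lingcod is below level 2, so 3 is the minimum.

Trophic level 3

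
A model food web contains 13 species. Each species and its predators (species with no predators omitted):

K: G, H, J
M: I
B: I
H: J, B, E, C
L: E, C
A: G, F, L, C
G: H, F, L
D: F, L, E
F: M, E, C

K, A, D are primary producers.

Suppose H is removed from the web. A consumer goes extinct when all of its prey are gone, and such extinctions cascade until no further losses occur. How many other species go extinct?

Remove H.
Round 1: B (all prey gone) → extinct.
No further losses. Total secondary extinctions: 1.

1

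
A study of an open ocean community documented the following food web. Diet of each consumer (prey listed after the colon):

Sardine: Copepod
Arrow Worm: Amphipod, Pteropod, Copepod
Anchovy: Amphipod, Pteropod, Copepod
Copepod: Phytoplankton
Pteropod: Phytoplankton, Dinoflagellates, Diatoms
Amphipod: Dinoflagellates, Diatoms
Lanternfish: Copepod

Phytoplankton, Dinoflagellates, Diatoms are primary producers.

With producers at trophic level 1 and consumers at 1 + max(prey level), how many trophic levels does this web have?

Producers (level 1): Phytoplankton, Dinoflagellates, Diatoms.
Dinoflagellates → Amphipod → Anchovy gives Anchovy level 3.
No species has a prey at level 3, so no species reaches level 4.

3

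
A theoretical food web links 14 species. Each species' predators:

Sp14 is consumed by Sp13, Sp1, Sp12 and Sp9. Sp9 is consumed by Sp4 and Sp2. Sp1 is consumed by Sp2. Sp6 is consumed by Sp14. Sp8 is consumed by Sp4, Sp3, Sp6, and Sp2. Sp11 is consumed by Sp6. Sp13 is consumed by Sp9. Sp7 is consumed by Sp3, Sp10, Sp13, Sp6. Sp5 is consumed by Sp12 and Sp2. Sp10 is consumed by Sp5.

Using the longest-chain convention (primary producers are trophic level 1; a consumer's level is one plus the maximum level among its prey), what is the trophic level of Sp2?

Sp7 is a producer → level 1.
Sp6 eats Sp7 (level 1); other prey at levels: Sp11 1, Sp8 1 → level 2.
Sp14 eats Sp6 → level 3.
Sp13 eats Sp14 (level 3); other prey at levels: Sp7 1 → level 4.
Sp9 eats Sp13 (level 4); other prey at levels: Sp14 3 → level 5.
Sp2 eats Sp9 (level 5); other prey at levels: Sp8 1, Sp5 3, Sp1 4 → level 6.

Trophic level 6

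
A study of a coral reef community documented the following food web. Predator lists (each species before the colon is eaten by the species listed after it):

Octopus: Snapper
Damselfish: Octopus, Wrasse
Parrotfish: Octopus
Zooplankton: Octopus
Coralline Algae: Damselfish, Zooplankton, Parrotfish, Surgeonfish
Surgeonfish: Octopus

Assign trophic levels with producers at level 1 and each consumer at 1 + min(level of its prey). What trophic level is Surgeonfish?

Coralline Algae is a producer → level 1.
Surgeonfish eats Coralline Algae → level 2.

Trophic level 2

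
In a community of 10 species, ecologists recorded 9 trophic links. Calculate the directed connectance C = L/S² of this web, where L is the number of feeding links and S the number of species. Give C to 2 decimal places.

C = 0.09

The web has S = 10 species and L = 9 feeding links.
C = L / S² = 9 / 100 = 0.0900 ≈ 0.09.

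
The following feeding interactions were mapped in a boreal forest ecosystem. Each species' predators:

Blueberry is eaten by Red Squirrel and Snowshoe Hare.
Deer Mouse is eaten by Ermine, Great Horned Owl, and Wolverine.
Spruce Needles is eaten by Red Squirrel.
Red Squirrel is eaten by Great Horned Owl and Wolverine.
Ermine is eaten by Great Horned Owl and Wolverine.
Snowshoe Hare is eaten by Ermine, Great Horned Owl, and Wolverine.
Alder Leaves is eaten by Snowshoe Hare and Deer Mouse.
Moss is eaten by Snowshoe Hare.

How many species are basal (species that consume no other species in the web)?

Basal species (no prey listed): Alder Leaves, Moss, Spruce Needles, Blueberry.
Count: 4.

4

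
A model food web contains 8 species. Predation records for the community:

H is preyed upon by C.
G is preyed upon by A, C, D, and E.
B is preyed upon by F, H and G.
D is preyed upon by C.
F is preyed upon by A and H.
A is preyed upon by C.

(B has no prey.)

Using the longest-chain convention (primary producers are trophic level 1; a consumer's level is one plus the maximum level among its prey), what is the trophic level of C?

B is a producer → level 1.
G eats B → level 2.
A eats G (level 2); other prey at levels: F 2 → level 3.
C eats A (level 3); other prey at levels: G 2, D 3, H 3 → level 4.

Trophic level 4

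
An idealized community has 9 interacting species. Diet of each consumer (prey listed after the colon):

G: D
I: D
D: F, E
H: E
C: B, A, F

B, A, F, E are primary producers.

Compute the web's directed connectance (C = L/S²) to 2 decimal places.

The web has S = 9 species and L = 8 feeding links.
C = L / S² = 8 / 81 = 0.0988 ≈ 0.10.

C = 0.10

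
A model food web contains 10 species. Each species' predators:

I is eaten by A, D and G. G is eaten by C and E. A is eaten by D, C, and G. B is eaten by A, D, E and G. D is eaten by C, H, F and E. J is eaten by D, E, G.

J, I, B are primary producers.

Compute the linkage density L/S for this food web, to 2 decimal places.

There are L = 19 links among S = 10 species.
L/S = 19/10 = 1.9000 ≈ 1.90.

L/S = 1.90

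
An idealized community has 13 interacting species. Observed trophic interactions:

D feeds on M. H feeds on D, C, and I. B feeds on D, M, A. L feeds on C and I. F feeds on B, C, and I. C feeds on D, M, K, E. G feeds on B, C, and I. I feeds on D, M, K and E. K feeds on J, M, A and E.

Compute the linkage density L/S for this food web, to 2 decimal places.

L/S = 2.08

There are L = 27 links among S = 13 species.
L/S = 27/13 = 2.0769 ≈ 2.08.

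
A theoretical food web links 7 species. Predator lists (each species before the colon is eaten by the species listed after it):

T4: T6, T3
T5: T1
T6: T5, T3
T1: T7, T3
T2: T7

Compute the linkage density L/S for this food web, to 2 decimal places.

L/S = 1.14

There are L = 8 links among S = 7 species.
L/S = 8/7 = 1.1429 ≈ 1.14.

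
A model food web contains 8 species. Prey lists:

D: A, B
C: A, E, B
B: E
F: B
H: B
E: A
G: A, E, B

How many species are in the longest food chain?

One longest chain: A → E → B → G.
It has 4 species and 3 links.

4 species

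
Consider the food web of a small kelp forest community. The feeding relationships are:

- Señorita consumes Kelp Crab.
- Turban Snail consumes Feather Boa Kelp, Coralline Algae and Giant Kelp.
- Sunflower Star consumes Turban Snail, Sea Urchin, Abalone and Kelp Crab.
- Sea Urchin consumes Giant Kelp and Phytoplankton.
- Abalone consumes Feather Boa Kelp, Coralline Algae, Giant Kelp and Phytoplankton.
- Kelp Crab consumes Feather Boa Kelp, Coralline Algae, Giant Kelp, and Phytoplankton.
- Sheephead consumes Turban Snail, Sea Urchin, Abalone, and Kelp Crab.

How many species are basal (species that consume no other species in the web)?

4

Basal species (no prey listed): Coralline Algae, Phytoplankton, Giant Kelp, Feather Boa Kelp.
Count: 4.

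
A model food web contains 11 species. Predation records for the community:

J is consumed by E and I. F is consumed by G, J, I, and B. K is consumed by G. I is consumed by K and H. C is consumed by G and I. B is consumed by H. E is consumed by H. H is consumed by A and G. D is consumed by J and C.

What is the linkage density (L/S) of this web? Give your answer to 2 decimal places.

There are L = 17 links among S = 11 species.
L/S = 17/11 = 1.5455 ≈ 1.55.

L/S = 1.55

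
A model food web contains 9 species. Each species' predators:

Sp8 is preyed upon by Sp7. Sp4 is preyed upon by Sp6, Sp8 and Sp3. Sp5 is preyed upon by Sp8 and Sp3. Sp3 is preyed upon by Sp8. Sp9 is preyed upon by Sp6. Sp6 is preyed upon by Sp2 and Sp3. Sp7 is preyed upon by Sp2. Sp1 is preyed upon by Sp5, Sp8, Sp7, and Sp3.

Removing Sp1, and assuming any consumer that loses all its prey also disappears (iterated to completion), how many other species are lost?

Remove Sp1.
Round 1: Sp5 (all prey gone) → extinct.
No further losses. Total secondary extinctions: 1.

1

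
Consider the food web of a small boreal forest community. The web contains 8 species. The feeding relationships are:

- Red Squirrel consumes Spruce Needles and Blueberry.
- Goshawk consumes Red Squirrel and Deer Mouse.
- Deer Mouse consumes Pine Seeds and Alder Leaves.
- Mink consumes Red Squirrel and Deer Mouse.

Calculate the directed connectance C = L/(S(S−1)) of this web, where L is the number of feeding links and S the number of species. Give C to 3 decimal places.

The web has S = 8 species and L = 8 feeding links.
C = L / (S(S−1)) = 8 / 56 = 0.1429 ≈ 0.143.

C = 0.143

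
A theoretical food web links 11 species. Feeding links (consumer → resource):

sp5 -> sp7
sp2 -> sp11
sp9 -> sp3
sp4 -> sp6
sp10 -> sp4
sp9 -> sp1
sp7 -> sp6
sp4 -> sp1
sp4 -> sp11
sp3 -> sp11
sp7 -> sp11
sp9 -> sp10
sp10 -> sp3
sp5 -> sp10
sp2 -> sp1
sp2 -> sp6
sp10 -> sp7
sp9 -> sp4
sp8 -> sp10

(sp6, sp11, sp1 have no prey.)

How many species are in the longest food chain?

One longest chain: sp6 → sp7 → sp10 → sp8.
It has 4 species and 3 links.

4 species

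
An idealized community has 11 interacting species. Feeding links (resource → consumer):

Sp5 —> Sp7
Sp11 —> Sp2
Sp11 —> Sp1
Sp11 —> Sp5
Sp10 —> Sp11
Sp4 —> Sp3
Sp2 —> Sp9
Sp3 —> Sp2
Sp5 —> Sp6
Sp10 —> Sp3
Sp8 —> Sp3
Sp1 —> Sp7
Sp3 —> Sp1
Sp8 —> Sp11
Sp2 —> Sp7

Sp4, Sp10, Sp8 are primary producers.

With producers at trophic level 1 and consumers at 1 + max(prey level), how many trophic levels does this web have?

4

Producers (level 1): Sp4, Sp10, Sp8.
Sp10 → Sp11 → Sp1 → Sp7 gives Sp7 level 4.
No species has a prey at level 4, so no species reaches level 5.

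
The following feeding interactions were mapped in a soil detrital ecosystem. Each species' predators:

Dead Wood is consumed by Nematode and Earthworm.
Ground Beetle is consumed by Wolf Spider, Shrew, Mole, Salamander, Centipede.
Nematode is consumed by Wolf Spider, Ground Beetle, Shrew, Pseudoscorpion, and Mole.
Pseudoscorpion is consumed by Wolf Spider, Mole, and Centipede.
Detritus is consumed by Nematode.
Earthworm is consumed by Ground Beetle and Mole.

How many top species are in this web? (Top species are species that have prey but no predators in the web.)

Top species (has prey, but nothing eats it): Salamander, Centipede, Wolf Spider, Shrew, Mole.
Count: 5.

5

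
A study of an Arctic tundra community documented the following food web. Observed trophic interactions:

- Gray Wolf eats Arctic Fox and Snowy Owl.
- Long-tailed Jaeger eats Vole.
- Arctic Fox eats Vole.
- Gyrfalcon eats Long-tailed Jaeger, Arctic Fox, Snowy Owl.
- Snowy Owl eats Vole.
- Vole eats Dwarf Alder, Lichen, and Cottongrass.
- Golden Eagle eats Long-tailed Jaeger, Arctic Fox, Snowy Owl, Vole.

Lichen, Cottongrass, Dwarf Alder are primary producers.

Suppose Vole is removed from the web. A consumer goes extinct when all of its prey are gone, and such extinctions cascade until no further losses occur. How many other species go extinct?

6

Remove Vole.
Round 1: Arctic Fox (all prey gone), Long-tailed Jaeger (all prey gone), Snowy Owl (all prey gone) → extinct.
Round 2: Golden Eagle (all prey gone), Gray Wolf (all prey gone), Gyrfalcon (all prey gone) → extinct.
No further losses. Total secondary extinctions: 6.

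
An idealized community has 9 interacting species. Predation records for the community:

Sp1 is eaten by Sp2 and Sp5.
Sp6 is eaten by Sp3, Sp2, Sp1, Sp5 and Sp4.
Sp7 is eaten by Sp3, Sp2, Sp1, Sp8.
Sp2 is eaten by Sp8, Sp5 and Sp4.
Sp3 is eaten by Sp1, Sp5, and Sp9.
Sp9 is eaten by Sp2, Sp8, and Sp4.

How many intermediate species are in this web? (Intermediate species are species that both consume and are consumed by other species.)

4

Intermediate species (has both prey and predators): Sp3, Sp1, Sp9, Sp2.
Count: 4.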